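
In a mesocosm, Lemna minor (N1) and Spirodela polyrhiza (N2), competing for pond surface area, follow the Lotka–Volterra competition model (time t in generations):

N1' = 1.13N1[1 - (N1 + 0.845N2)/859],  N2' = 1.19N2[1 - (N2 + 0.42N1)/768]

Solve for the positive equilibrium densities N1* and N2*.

N1* ≈ 326, N2* ≈ 631

Setting both brackets to zero gives the nullclines N1 + 0.845N2 = 859 and 0.42N1 + N2 = 768.
Substituting N2 = 768 - 0.42N1 into the first: N1(1 - 0.845·0.42) = 859 - 0.845·768.
So N1* = 210/0.645 = 326, and then N2* = 768 - 0.42·326 = 631.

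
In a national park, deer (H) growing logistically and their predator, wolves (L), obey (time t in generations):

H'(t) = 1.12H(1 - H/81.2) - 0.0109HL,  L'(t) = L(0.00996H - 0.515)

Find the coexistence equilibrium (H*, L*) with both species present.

H* ≈ 51.7, L* ≈ 37.3

From dL/dt = 0 with L > 0: 0.00996H* = 0.515, so H* = 51.7.
Substitute into dH/dt = 0: 1.12(1 - 51.7/81.2) = 0.0109L*.
The bracket is 0.363, giving L* = 0.407/0.0109 = 37.3.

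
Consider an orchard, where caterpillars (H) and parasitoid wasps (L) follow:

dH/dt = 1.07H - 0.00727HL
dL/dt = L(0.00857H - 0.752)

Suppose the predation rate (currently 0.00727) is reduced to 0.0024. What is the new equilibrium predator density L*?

At the interior fixed point, setting dH/dt = 0 with H > 0 fixes L* = (prey growth rate)/(HL coefficient) — independent of the other coefficients.
With the change, L* = 1.07/0.0024 = 446; it rises from 147.

L* ≈ 446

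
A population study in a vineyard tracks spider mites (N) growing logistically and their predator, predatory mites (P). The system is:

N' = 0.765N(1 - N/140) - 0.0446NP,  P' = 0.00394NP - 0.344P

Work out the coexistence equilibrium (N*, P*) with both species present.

From dP/dt = 0 with P > 0: 0.00394N* = 0.344, so N* = 87.3.
Substitute into dN/dt = 0: 0.765(1 - 87.3/140) = 0.0446P*.
The bracket is 0.376, giving P* = 0.288/0.0446 = 6.46.

N* ≈ 87.3, P* ≈ 6.46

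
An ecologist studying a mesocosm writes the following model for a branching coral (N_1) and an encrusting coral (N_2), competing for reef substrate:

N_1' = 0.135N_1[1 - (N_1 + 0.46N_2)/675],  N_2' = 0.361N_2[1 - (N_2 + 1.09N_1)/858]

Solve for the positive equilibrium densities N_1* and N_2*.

N_1* ≈ 562, N_2* ≈ 245

Setting both brackets to zero gives the nullclines N_1 + 0.46N_2 = 675 and 1.09N_1 + N_2 = 858.
Substituting N_2 = 858 - 1.09N_1 into the first: N_1(1 - 0.46·1.09) = 675 - 0.46·858.
So N_1* = 280/0.499 = 562, and then N_2* = 858 - 1.09·562 = 245.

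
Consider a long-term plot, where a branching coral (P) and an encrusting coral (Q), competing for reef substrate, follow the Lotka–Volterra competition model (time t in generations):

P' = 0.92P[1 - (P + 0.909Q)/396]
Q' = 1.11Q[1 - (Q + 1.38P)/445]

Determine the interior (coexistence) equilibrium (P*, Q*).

P* ≈ 33.4, Q* ≈ 399

Setting both brackets to zero gives the nullclines P + 0.909Q = 396 and 1.38P + Q = 445.
Substituting Q = 445 - 1.38P into the first: P(1 - 0.909·1.38) = 396 - 0.909·445.
So P* = -8.5/-0.254 = 33.4, and then Q* = 445 - 1.38·33.4 = 399.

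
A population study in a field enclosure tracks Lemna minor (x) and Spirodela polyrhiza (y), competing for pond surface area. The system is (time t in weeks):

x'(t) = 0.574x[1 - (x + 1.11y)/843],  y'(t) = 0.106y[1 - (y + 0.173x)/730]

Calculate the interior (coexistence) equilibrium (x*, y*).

x* ≈ 40.5, y* ≈ 723

Setting both brackets to zero gives the nullclines x + 1.11y = 843 and 0.173x + y = 730.
Substituting y = 730 - 0.173x into the first: x(1 - 1.11·0.173) = 843 - 1.11·730.
So x* = 32.7/0.808 = 40.5, and then y* = 730 - 0.173·40.5 = 723.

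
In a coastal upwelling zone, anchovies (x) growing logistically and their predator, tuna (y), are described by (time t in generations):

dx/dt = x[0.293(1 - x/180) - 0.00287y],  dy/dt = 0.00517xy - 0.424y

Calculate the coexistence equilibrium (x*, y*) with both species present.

From dy/dt = 0 with y > 0: 0.00517x* = 0.424, so x* = 82.
Substitute into dx/dt = 0: 0.293(1 - 82/180) = 0.00287y*.
The bracket is 0.544, giving y* = 0.16/0.00287 = 55.6.

x* ≈ 82, y* ≈ 55.6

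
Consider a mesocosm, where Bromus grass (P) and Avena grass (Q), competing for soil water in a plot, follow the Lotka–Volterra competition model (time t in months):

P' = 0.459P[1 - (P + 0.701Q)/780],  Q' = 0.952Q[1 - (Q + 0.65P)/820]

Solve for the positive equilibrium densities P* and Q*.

Setting both brackets to zero gives the nullclines P + 0.701Q = 780 and 0.65P + Q = 820.
Substituting Q = 820 - 0.65P into the first: P(1 - 0.701·0.65) = 780 - 0.701·820.
So P* = 205/0.544 = 377, and then Q* = 820 - 0.65·377 = 575.

P* ≈ 377, Q* ≈ 575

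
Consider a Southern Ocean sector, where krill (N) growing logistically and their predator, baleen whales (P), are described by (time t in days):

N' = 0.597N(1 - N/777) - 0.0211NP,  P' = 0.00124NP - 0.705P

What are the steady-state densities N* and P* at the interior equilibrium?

N* ≈ 569, P* ≈ 7.59

From dP/dt = 0 with P > 0: 0.00124N* = 0.705, so N* = 569.
Substitute into dN/dt = 0: 0.597(1 - 569/777) = 0.0211P*.
The bracket is 0.268, giving P* = 0.16/0.0211 = 7.59.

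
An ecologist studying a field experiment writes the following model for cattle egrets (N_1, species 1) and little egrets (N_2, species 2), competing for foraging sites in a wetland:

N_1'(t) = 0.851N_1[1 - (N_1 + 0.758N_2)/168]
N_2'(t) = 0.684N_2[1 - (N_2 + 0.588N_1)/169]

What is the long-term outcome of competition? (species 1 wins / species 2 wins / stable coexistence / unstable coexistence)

Compare the nullcline intercepts: K1/α12 = 168/0.758 = 222 > K2 = 169; K2/α21 = 169/0.588 = 287 > K1 = 168.
Since both inequalities hold, each species can invade when rare, so the interior equilibrium is stable.

stable coexistence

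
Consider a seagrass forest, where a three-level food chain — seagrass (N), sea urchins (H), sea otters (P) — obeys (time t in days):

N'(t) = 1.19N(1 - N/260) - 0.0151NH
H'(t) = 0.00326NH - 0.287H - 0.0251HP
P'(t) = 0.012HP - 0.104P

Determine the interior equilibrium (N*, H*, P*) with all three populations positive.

N* ≈ 231, H* ≈ 8.67, P* ≈ 18.6

From dP/dt = 0: 0.012H* = 0.104, so H* = 8.67.
From dN/dt = 0: 1.19(1 - N*/260) = 0.0151·8.67, giving N* = 260·(1 - 0.11) = 231.
From dH/dt = 0: 0.00326·231 - 0.287 = 0.0251P*, so P* = 0.467/0.0251 = 18.6.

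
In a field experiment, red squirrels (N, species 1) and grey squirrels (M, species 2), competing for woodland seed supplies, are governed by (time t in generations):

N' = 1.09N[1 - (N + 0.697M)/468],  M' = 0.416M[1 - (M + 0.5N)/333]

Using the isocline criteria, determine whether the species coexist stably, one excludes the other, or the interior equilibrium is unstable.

Compare the nullcline intercepts: K1/α12 = 468/0.697 = 671 > K2 = 333; K2/α21 = 333/0.5 = 666 > K1 = 468.
Since both inequalities hold, each species can invade when rare, so the interior equilibrium is stable.

stable coexistence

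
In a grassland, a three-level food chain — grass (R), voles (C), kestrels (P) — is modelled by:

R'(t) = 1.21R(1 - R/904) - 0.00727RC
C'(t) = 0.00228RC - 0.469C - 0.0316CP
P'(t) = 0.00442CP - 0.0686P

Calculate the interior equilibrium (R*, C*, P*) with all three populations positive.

R* ≈ 820, C* ≈ 15.5, P* ≈ 44.3

From dP/dt = 0: 0.00442C* = 0.0686, so C* = 15.5.
From dR/dt = 0: 1.21(1 - R*/904) = 0.00727·15.5, giving R* = 904·(1 - 0.0933) = 820.
From dC/dt = 0: 0.00228·820 - 0.469 = 0.0316P*, so P* = 1.4/0.0316 = 44.3.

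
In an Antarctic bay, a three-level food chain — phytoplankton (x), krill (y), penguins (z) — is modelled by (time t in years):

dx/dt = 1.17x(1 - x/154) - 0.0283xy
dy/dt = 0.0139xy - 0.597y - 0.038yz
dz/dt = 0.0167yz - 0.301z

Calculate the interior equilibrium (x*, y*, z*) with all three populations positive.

x* ≈ 86.9, y* ≈ 18, z* ≈ 16.1

From dz/dt = 0: 0.0167y* = 0.301, so y* = 18.
From dx/dt = 0: 1.17(1 - x*/154) = 0.0283·18, giving x* = 154·(1 - 0.436) = 86.9.
From dy/dt = 0: 0.0139·86.9 - 0.597 = 0.038z*, so z* = 0.61/0.038 = 16.1.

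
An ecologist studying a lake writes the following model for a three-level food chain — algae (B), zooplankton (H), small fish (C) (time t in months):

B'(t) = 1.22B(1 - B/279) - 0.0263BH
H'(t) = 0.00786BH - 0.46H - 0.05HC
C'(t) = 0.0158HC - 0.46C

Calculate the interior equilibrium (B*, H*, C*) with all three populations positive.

B* ≈ 104, H* ≈ 29.1, C* ≈ 7.13

From dC/dt = 0: 0.0158H* = 0.46, so H* = 29.1.
From dB/dt = 0: 1.22(1 - B*/279) = 0.0263·29.1, giving B* = 279·(1 - 0.628) = 104.
From dH/dt = 0: 0.00786·104 - 0.46 = 0.05C*, so C* = 0.357/0.05 = 7.13.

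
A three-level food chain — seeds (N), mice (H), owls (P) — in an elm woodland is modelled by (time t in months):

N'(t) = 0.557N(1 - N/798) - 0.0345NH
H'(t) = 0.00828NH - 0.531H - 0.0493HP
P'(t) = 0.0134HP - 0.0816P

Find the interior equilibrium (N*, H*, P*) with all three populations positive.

N* ≈ 497, H* ≈ 6.09, P* ≈ 72.7

From dP/dt = 0: 0.0134H* = 0.0816, so H* = 6.09.
From dN/dt = 0: 0.557(1 - N*/798) = 0.0345·6.09, giving N* = 798·(1 - 0.377) = 497.
From dH/dt = 0: 0.00828·497 - 0.531 = 0.0493P*, so P* = 3.58/0.0493 = 72.7.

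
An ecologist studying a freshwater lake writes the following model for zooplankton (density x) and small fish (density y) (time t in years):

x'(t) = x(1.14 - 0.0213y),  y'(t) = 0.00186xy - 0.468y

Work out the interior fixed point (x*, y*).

x* ≈ 252, y* ≈ 53.5

Set dy/dt = 0 with y > 0: 0.00186x - 0.468 = 0, so x* = 0.468/0.00186 = 252.
Set dx/dt = 0 with x > 0: 1.14 - 0.0213y = 0, so y* = 1.14/0.0213 = 53.5.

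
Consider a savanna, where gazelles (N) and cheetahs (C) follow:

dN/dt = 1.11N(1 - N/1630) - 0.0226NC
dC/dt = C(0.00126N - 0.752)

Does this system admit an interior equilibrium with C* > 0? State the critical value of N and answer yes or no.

Threshold N = 597; K > 597, so yes, the predator persists.

The predator equation gives dC/dt > 0 only when N > 0.752/0.00126 = 597.
Without the predator, N → K = 1630. Since 1630 > 597, the predator can invade and persist.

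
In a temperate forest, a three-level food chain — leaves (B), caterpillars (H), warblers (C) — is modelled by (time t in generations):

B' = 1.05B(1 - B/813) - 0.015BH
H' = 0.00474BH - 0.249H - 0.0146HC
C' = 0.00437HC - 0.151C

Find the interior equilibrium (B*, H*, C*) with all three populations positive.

From dC/dt = 0: 0.00437H* = 0.151, so H* = 34.6.
From dB/dt = 0: 1.05(1 - B*/813) = 0.015·34.6, giving B* = 813·(1 - 0.494) = 412.
From dH/dt = 0: 0.00474·412 - 0.249 = 0.0146C*, so C* = 1.7/0.0146 = 117.

B* ≈ 412, H* ≈ 34.6, C* ≈ 117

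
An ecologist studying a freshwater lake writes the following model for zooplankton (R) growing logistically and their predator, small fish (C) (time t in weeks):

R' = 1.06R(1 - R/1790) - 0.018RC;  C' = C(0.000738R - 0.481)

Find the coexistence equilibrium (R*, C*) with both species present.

R* ≈ 652, C* ≈ 37.4

From dC/dt = 0 with C > 0: 0.000738R* = 0.481, so R* = 652.
Substitute into dR/dt = 0: 1.06(1 - 652/1790) = 0.018C*.
The bracket is 0.636, giving C* = 0.674/0.018 = 37.4.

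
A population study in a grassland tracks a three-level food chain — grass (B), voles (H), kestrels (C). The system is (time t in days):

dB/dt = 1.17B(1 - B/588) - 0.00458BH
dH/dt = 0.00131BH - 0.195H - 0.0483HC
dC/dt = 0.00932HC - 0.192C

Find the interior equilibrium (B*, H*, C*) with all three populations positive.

From dC/dt = 0: 0.00932H* = 0.192, so H* = 20.6.
From dB/dt = 0: 1.17(1 - B*/588) = 0.00458·20.6, giving B* = 588·(1 - 0.0806) = 541.
From dH/dt = 0: 0.00131·541 - 0.195 = 0.0483C*, so C* = 0.513/0.0483 = 10.6.

B* ≈ 541, H* ≈ 20.6, C* ≈ 10.6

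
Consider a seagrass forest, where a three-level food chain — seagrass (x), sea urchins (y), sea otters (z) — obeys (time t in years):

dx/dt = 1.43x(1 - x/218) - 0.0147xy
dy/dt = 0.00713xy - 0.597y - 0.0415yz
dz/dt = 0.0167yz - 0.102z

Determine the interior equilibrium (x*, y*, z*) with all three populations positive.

From dz/dt = 0: 0.0167y* = 0.102, so y* = 6.11.
From dx/dt = 0: 1.43(1 - x*/218) = 0.0147·6.11, giving x* = 218·(1 - 0.0628) = 204.
From dy/dt = 0: 0.00713·204 - 0.597 = 0.0415z*, so z* = 0.86/0.0415 = 20.7.

x* ≈ 204, y* ≈ 6.11, z* ≈ 20.7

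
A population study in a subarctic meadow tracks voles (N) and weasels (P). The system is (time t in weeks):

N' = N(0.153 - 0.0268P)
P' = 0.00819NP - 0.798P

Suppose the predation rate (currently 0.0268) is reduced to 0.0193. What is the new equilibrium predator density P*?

P* ≈ 7.93

At the interior fixed point, setting dN/dt = 0 with N > 0 fixes P* = (prey growth rate)/(NP coefficient) — independent of the other coefficients.
With the change, P* = 0.153/0.0193 = 7.93; it rises from 5.71.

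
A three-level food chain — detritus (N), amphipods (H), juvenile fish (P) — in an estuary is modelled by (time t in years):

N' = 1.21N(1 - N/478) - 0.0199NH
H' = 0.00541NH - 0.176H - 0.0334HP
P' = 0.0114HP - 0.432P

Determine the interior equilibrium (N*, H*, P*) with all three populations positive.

N* ≈ 180, H* ≈ 37.9, P* ≈ 23.9

From dP/dt = 0: 0.0114H* = 0.432, so H* = 37.9.
From dN/dt = 0: 1.21(1 - N*/478) = 0.0199·37.9, giving N* = 478·(1 - 0.623) = 180.
From dH/dt = 0: 0.00541·180 - 0.176 = 0.0334P*, so P* = 0.798/0.0334 = 23.9.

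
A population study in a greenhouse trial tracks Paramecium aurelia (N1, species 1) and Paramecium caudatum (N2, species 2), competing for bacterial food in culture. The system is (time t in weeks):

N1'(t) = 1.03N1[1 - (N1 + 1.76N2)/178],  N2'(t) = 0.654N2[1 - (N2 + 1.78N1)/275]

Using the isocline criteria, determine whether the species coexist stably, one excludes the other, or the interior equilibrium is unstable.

unstable coexistence (outcome depends on initial conditions)

Compare the nullcline intercepts: K1/α12 = 178/1.76 = 101 < K2 = 275; K2/α21 = 275/1.78 = 154 < K1 = 178.
Since both are reversed, neither can invade when rare; the interior point is a saddle.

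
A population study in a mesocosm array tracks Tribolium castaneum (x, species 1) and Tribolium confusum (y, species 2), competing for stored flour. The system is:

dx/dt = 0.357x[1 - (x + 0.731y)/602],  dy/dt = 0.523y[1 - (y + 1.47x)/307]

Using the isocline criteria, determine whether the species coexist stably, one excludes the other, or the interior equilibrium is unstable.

species 1 excludes species 2

Compare the nullcline intercepts: K1/α12 = 602/0.731 = 824 > K2 = 307; K2/α21 = 307/1.47 = 209 < K1 = 602.
Since the inequalities point opposite ways, species 1 can invade but species 2 cannot.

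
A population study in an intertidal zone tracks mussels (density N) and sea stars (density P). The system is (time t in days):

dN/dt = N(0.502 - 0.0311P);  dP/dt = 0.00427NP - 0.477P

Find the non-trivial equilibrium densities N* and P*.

N* ≈ 112, P* ≈ 16.1

Set dP/dt = 0 with P > 0: 0.00427N - 0.477 = 0, so N* = 0.477/0.00427 = 112.
Set dN/dt = 0 with N > 0: 0.502 - 0.0311P = 0, so P* = 0.502/0.0311 = 16.1.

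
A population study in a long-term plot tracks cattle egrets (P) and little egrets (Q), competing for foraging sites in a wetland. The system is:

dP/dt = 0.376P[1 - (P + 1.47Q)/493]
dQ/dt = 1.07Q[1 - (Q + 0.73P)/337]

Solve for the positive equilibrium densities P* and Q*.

P* ≈ 32.7, Q* ≈ 313

Setting both brackets to zero gives the nullclines P + 1.47Q = 493 and 0.73P + Q = 337.
Substituting Q = 337 - 0.73P into the first: P(1 - 1.47·0.73) = 493 - 1.47·337.
So P* = -2.39/-0.0731 = 32.7, and then Q* = 337 - 0.73·32.7 = 313.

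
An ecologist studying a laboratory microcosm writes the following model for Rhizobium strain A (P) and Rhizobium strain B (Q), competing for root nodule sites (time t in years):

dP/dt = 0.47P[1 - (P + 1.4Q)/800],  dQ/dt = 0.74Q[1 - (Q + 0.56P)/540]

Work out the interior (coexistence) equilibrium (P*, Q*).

Setting both brackets to zero gives the nullclines P + 1.4Q = 800 and 0.56P + Q = 540.
Substituting Q = 540 - 0.56P into the first: P(1 - 1.4·0.56) = 800 - 1.4·540.
So P* = 44/0.216 = 204, and then Q* = 540 - 0.56·204 = 426.

P* ≈ 204, Q* ≈ 426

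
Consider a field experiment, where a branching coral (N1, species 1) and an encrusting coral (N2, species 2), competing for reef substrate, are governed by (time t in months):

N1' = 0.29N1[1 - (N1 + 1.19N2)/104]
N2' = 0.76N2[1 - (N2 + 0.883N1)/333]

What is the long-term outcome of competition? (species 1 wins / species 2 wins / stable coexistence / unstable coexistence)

Compare the nullcline intercepts: K1/α12 = 104/1.19 = 87.4 < K2 = 333; K2/α21 = 333/0.883 = 377 > K1 = 104.
Since the inequalities point opposite ways, species 2 can invade but species 1 cannot.

species 2 excludes species 1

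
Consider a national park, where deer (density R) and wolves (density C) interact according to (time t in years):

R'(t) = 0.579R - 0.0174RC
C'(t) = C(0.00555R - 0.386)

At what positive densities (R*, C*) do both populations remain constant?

Set dC/dt = 0 with C > 0: 0.00555R - 0.386 = 0, so R* = 0.386/0.00555 = 69.5.
Set dR/dt = 0 with R > 0: 0.579 - 0.0174C = 0, so C* = 0.579/0.0174 = 33.3.

R* ≈ 69.5, C* ≈ 33.3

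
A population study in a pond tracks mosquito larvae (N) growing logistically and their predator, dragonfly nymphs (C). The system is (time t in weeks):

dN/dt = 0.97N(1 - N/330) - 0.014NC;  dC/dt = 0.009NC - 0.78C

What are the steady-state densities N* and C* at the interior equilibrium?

From dC/dt = 0 with C > 0: 0.009N* = 0.78, so N* = 86.7.
Substitute into dN/dt = 0: 0.97(1 - 86.7/330) = 0.014C*.
The bracket is 0.737, giving C* = 0.715/0.014 = 51.1.

N* ≈ 86.7, C* ≈ 51.1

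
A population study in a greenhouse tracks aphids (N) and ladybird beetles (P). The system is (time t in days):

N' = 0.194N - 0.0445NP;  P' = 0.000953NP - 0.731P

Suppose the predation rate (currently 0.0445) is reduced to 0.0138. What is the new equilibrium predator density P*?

P* ≈ 14.1

At the interior fixed point, setting dN/dt = 0 with N > 0 fixes P* = (prey growth rate)/(NP coefficient) — independent of the other coefficients.
With the change, P* = 0.194/0.0138 = 14.1; it rises from 4.36.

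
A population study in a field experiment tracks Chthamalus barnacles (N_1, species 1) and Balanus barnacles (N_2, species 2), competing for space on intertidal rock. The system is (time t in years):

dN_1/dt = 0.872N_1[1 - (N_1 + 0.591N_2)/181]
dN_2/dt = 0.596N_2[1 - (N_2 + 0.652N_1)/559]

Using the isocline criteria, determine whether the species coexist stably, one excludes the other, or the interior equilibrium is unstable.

Compare the nullcline intercepts: K1/α12 = 181/0.591 = 306 < K2 = 559; K2/α21 = 559/0.652 = 857 > K1 = 181.
Since the inequalities point opposite ways, species 2 can invade but species 1 cannot.

species 2 excludes species 1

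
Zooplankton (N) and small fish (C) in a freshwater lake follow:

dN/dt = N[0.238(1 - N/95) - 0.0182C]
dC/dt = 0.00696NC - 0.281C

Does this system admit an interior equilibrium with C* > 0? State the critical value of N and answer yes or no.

Threshold N = 40.4; K > 40.4, so yes, the predator persists.

The predator equation gives dC/dt > 0 only when N > 0.281/0.00696 = 40.4.
Without the predator, N → K = 95. Since 95 > 40.4, the predator can invade and persist.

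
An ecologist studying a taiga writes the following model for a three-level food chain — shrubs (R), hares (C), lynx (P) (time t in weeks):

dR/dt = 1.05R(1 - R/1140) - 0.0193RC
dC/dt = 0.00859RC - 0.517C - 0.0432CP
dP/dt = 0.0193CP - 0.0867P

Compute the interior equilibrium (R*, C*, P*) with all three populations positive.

From dP/dt = 0: 0.0193C* = 0.0867, so C* = 4.49.
From dR/dt = 0: 1.05(1 - R*/1140) = 0.0193·4.49, giving R* = 1140·(1 - 0.0826) = 1050.
From dC/dt = 0: 0.00859·1050 - 0.517 = 0.0432P*, so P* = 8.47/0.0432 = 196.

R* ≈ 1050, C* ≈ 4.49, P* ≈ 196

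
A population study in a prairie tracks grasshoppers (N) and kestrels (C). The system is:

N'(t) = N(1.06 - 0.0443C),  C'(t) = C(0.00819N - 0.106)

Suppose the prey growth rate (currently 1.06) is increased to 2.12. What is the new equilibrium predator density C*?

C* ≈ 47.9

At the interior fixed point, setting dN/dt = 0 with N > 0 fixes C* = (prey growth rate)/(NC coefficient) — independent of the other coefficients.
With the change, C* = 2.12/0.0443 = 47.9; it rises from 23.9.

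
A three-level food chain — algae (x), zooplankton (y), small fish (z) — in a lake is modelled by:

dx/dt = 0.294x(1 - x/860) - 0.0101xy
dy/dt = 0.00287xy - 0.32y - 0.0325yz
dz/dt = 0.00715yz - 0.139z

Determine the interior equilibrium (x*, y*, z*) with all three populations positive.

From dz/dt = 0: 0.00715y* = 0.139, so y* = 19.4.
From dx/dt = 0: 0.294(1 - x*/860) = 0.0101·19.4, giving x* = 860·(1 - 0.668) = 286.
From dy/dt = 0: 0.00287·286 - 0.32 = 0.0325z*, so z* = 0.5/0.0325 = 15.4.

x* ≈ 286, y* ≈ 19.4, z* ≈ 15.4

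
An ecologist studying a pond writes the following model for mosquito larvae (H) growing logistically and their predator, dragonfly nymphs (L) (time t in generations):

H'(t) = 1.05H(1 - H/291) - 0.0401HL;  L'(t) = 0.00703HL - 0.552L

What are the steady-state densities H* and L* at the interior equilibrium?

From dL/dt = 0 with L > 0: 0.00703H* = 0.552, so H* = 78.5.
Substitute into dH/dt = 0: 1.05(1 - 78.5/291) = 0.0401L*.
The bracket is 0.73, giving L* = 0.767/0.0401 = 19.1.

H* ≈ 78.5, L* ≈ 19.1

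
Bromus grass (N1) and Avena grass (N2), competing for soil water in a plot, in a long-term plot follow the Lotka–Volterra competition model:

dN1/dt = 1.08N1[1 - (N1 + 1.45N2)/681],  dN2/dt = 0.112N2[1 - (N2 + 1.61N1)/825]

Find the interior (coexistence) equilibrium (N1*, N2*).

N1* ≈ 386, N2* ≈ 203

Setting both brackets to zero gives the nullclines N1 + 1.45N2 = 681 and 1.61N1 + N2 = 825.
Substituting N2 = 825 - 1.61N1 into the first: N1(1 - 1.45·1.61) = 681 - 1.45·825.
So N1* = -515/-1.33 = 386, and then N2* = 825 - 1.61·386 = 203.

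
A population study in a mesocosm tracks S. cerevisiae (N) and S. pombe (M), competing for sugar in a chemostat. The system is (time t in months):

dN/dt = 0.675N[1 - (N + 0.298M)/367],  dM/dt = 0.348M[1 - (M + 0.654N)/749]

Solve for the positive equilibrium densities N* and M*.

N* ≈ 179, M* ≈ 632

Setting both brackets to zero gives the nullclines N + 0.298M = 367 and 0.654N + M = 749.
Substituting M = 749 - 0.654N into the first: N(1 - 0.298·0.654) = 367 - 0.298·749.
So N* = 144/0.805 = 179, and then M* = 749 - 0.654·179 = 632.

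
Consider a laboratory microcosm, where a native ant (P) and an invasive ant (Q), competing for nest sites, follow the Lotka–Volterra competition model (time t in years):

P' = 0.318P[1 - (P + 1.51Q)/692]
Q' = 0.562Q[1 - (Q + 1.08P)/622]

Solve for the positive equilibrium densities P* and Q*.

Setting both brackets to zero gives the nullclines P + 1.51Q = 692 and 1.08P + Q = 622.
Substituting Q = 622 - 1.08P into the first: P(1 - 1.51·1.08) = 692 - 1.51·622.
So P* = -247/-0.631 = 392, and then Q* = 622 - 1.08·392 = 199.

P* ≈ 392, Q* ≈ 199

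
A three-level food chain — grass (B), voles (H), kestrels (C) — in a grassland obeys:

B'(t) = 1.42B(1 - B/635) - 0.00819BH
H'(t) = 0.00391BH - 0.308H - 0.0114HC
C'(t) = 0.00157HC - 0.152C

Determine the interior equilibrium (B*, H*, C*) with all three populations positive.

B* ≈ 280, H* ≈ 96.8, C* ≈ 69.2

From dC/dt = 0: 0.00157H* = 0.152, so H* = 96.8.
From dB/dt = 0: 1.42(1 - B*/635) = 0.00819·96.8, giving B* = 635·(1 - 0.558) = 280.
From dH/dt = 0: 0.00391·280 - 0.308 = 0.0114C*, so C* = 0.788/0.0114 = 69.2.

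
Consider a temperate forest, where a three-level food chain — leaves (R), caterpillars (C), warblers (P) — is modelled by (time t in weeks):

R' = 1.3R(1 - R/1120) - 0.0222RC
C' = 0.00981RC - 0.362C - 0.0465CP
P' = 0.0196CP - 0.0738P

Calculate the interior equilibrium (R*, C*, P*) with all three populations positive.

From dP/dt = 0: 0.0196C* = 0.0738, so C* = 3.77.
From dR/dt = 0: 1.3(1 - R*/1120) = 0.0222·3.77, giving R* = 1120·(1 - 0.0643) = 1050.
From dC/dt = 0: 0.00981·1050 - 0.362 = 0.0465P*, so P* = 9.92/0.0465 = 213.

R* ≈ 1050, C* ≈ 3.77, P* ≈ 213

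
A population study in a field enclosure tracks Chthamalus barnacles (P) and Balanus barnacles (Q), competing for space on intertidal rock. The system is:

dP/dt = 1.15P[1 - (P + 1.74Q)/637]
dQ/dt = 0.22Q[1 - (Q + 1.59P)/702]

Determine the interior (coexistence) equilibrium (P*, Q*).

P* ≈ 331, Q* ≈ 176

Setting both brackets to zero gives the nullclines P + 1.74Q = 637 and 1.59P + Q = 702.
Substituting Q = 702 - 1.59P into the first: P(1 - 1.74·1.59) = 637 - 1.74·702.
So P* = -584/-1.77 = 331, and then Q* = 702 - 1.59·331 = 176.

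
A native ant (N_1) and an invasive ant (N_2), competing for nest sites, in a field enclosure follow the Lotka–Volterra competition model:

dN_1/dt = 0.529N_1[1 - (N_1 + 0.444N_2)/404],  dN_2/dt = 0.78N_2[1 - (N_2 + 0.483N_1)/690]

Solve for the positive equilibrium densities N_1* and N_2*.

Setting both brackets to zero gives the nullclines N_1 + 0.444N_2 = 404 and 0.483N_1 + N_2 = 690.
Substituting N_2 = 690 - 0.483N_1 into the first: N_1(1 - 0.444·0.483) = 404 - 0.444·690.
So N_1* = 97.6/0.786 = 124, and then N_2* = 690 - 0.483·124 = 630.

N_1* ≈ 124, N_2* ≈ 630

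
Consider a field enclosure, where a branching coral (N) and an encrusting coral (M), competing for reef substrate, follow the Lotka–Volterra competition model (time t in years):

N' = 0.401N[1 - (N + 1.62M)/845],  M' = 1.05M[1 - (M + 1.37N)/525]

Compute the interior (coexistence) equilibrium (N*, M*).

Setting both brackets to zero gives the nullclines N + 1.62M = 845 and 1.37N + M = 525.
Substituting M = 525 - 1.37N into the first: N(1 - 1.62·1.37) = 845 - 1.62·525.
So N* = -5.5/-1.22 = 4.51, and then M* = 525 - 1.37·4.51 = 519.

N* ≈ 4.51, M* ≈ 519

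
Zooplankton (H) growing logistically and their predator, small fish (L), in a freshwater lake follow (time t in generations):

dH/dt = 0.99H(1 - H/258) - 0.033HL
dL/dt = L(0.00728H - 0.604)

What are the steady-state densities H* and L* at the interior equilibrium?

H* ≈ 83, L* ≈ 20.4

From dL/dt = 0 with L > 0: 0.00728H* = 0.604, so H* = 83.
Substitute into dH/dt = 0: 0.99(1 - 83/258) = 0.033L*.
The bracket is 0.678, giving L* = 0.672/0.033 = 20.4.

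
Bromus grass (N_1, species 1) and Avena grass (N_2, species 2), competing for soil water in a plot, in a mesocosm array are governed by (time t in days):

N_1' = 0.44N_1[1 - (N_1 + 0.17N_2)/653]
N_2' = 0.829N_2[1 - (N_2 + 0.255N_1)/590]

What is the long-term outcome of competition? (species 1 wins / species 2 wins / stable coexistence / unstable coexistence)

Compare the nullcline intercepts: K1/α12 = 653/0.17 = 3840 > K2 = 590; K2/α21 = 590/0.255 = 2310 > K1 = 653.
Since both inequalities hold, each species can invade when rare, so the interior equilibrium is stable.

stable coexistence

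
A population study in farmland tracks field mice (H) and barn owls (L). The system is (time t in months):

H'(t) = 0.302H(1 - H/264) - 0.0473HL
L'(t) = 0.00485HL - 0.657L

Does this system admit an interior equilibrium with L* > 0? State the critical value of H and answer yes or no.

The predator equation gives dL/dt > 0 only when H > 0.657/0.00485 = 135.
Without the predator, H → K = 264. Since 264 > 135, the predator can invade and persist.

Threshold H = 135; K > 135, so yes, the predator persists.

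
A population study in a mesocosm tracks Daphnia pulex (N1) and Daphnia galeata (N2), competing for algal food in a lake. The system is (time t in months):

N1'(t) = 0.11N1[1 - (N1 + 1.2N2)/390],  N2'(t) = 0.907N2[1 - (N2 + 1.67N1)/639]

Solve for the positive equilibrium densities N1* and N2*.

N1* ≈ 375, N2* ≈ 12.3

Setting both brackets to zero gives the nullclines N1 + 1.2N2 = 390 and 1.67N1 + N2 = 639.
Substituting N2 = 639 - 1.67N1 into the first: N1(1 - 1.2·1.67) = 390 - 1.2·639.
So N1* = -377/-1 = 375, and then N2* = 639 - 1.67·375 = 12.3.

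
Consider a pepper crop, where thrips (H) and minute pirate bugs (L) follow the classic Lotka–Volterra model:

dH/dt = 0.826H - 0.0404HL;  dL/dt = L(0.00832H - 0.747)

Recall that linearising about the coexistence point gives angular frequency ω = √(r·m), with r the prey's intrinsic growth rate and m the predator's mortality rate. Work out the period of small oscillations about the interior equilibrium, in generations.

T ≈ 8 generations

Here r = 0.826 and m = 0.747, so r·m = 0.617.
ω = √0.617 = 0.786 per generation, hence T = 2π/ω ≈ 8 generations.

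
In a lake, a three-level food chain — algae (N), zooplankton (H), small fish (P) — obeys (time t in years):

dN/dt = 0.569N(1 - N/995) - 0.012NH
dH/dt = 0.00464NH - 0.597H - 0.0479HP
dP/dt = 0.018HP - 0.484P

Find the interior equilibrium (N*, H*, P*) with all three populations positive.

From dP/dt = 0: 0.018H* = 0.484, so H* = 26.9.
From dN/dt = 0: 0.569(1 - N*/995) = 0.012·26.9, giving N* = 995·(1 - 0.567) = 431.
From dH/dt = 0: 0.00464·431 - 0.597 = 0.0479P*, so P* = 1.4/0.0479 = 29.3.

N* ≈ 431, H* ≈ 26.9, P* ≈ 29.3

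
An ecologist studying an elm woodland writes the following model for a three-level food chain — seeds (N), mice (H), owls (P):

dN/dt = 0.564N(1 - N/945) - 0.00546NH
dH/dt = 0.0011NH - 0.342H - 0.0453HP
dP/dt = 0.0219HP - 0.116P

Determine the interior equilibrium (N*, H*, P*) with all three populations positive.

From dP/dt = 0: 0.0219H* = 0.116, so H* = 5.3.
From dN/dt = 0: 0.564(1 - N*/945) = 0.00546·5.3, giving N* = 945·(1 - 0.0513) = 897.
From dH/dt = 0: 0.0011·897 - 0.342 = 0.0453P*, so P* = 0.644/0.0453 = 14.2.

N* ≈ 897, H* ≈ 5.3, P* ≈ 14.2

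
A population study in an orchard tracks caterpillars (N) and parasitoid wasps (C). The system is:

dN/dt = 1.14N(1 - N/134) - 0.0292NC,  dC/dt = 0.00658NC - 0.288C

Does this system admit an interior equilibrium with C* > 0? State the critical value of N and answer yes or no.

The predator equation gives dC/dt > 0 only when N > 0.288/0.00658 = 43.8.
Without the predator, N → K = 134. Since 134 > 43.8, the predator can invade and persist.

Threshold N = 43.8; K > 43.8, so yes, the predator persists.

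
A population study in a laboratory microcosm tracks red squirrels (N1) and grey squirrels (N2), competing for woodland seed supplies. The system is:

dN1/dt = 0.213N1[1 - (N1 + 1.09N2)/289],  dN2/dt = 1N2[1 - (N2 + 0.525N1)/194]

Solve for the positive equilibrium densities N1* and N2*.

Setting both brackets to zero gives the nullclines N1 + 1.09N2 = 289 and 0.525N1 + N2 = 194.
Substituting N2 = 194 - 0.525N1 into the first: N1(1 - 1.09·0.525) = 289 - 1.09·194.
So N1* = 77.5/0.428 = 181, and then N2* = 194 - 0.525·181 = 98.8.

N1* ≈ 181, N2* ≈ 98.8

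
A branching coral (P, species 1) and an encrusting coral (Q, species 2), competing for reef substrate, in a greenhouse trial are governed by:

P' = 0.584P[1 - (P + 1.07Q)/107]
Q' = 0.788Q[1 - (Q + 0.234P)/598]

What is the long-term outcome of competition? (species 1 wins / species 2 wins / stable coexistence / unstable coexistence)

species 2 excludes species 1

Compare the nullcline intercepts: K1/α12 = 107/1.07 = 100 < K2 = 598; K2/α21 = 598/0.234 = 2560 > K1 = 107.
Since the inequalities point opposite ways, species 2 can invade but species 1 cannot.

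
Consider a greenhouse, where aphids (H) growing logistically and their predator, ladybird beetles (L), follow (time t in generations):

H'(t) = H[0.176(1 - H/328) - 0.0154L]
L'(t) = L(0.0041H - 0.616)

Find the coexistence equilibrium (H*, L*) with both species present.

From dL/dt = 0 with L > 0: 0.0041H* = 0.616, so H* = 150.
Substitute into dH/dt = 0: 0.176(1 - 150/328) = 0.0154L*.
The bracket is 0.542, giving L* = 0.0954/0.0154 = 6.19.

H* ≈ 150, L* ≈ 6.19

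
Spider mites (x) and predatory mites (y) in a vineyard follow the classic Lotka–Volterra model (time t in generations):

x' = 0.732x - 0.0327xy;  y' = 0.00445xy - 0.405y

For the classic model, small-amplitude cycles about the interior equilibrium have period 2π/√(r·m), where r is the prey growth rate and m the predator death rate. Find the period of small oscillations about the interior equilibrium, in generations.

T ≈ 11.5 generations

Here r = 0.732 and m = 0.405, so r·m = 0.296.
ω = √0.296 = 0.544 per generation, hence T = 2π/ω ≈ 11.5 generations.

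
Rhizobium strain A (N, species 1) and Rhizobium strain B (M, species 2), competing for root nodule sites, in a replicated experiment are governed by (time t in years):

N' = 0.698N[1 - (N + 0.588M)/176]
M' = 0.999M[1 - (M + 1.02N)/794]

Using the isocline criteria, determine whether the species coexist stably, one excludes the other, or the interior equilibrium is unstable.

Compare the nullcline intercepts: K1/α12 = 176/0.588 = 299 < K2 = 794; K2/α21 = 794/1.02 = 778 > K1 = 176.
Since the inequalities point opposite ways, species 2 can invade but species 1 cannot.

species 2 excludes species 1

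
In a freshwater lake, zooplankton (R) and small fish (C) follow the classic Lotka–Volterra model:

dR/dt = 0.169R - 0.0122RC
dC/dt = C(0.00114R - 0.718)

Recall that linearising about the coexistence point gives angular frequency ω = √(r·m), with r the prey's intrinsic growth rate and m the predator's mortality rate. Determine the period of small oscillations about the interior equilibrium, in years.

Here r = 0.169 and m = 0.718, so r·m = 0.121.
ω = √0.121 = 0.348 per year, hence T = 2π/ω ≈ 18 years.

T ≈ 18 years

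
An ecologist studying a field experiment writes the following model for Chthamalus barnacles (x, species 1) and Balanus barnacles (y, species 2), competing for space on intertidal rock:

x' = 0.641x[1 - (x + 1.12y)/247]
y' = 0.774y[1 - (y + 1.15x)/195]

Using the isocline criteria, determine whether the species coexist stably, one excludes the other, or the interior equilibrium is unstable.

Compare the nullcline intercepts: K1/α12 = 247/1.12 = 221 > K2 = 195; K2/α21 = 195/1.15 = 170 < K1 = 247.
Since the inequalities point opposite ways, species 1 can invade but species 2 cannot.

species 1 excludes species 2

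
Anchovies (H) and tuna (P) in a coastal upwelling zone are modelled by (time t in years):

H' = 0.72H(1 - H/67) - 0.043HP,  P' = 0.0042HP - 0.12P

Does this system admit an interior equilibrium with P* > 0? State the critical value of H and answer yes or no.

The predator equation gives dP/dt > 0 only when H > 0.12/0.0042 = 28.6.
Without the predator, H → K = 67. Since 67 > 28.6, the predator can invade and persist.

Threshold H = 28.6; K > 28.6, so yes, the predator persists.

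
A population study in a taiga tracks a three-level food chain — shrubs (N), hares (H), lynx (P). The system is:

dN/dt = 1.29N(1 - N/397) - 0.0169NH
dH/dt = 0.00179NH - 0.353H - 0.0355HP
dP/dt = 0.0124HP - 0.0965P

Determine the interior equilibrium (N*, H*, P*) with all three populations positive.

N* ≈ 357, H* ≈ 7.78, P* ≈ 8.03

From dP/dt = 0: 0.0124H* = 0.0965, so H* = 7.78.
From dN/dt = 0: 1.29(1 - N*/397) = 0.0169·7.78, giving N* = 397·(1 - 0.102) = 357.
From dH/dt = 0: 0.00179·357 - 0.353 = 0.0355P*, so P* = 0.285/0.0355 = 8.03.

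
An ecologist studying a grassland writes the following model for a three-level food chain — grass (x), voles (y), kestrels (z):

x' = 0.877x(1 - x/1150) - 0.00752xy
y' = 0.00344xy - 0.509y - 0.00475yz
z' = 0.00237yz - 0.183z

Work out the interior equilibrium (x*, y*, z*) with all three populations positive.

From dz/dt = 0: 0.00237y* = 0.183, so y* = 77.2.
From dx/dt = 0: 0.877(1 - x*/1150) = 0.00752·77.2, giving x* = 1150·(1 - 0.662) = 389.
From dy/dt = 0: 0.00344·389 - 0.509 = 0.00475z*, so z* = 0.828/0.00475 = 174.

x* ≈ 389, y* ≈ 77.2, z* ≈ 174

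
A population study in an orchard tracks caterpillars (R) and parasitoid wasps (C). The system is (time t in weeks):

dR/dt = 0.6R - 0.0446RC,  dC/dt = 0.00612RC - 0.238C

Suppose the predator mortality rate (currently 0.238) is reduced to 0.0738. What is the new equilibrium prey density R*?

At the interior fixed point, setting dC/dt = 0 with C > 0 fixes R* = (predator death rate)/(RC coefficient) — independent of the other coefficients.
With the change, R* = 0.0738/0.00612 = 12.1; it falls from 38.9.

R* ≈ 12.1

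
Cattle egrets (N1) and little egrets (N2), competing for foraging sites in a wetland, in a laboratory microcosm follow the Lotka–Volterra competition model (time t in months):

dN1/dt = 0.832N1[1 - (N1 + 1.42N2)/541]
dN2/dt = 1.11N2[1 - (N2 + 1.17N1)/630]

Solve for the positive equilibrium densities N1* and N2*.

Setting both brackets to zero gives the nullclines N1 + 1.42N2 = 541 and 1.17N1 + N2 = 630.
Substituting N2 = 630 - 1.17N1 into the first: N1(1 - 1.42·1.17) = 541 - 1.42·630.
So N1* = -354/-0.661 = 535, and then N2* = 630 - 1.17·535 = 4.49.

N1* ≈ 535, N2* ≈ 4.49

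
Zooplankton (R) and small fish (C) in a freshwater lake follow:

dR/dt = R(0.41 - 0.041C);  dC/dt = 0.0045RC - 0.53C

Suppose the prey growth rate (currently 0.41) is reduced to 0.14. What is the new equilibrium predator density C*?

At the interior fixed point, setting dR/dt = 0 with R > 0 fixes C* = (prey growth rate)/(RC coefficient) — independent of the other coefficients.
With the change, C* = 0.14/0.041 = 3.41; it falls from 10.

C* ≈ 3.41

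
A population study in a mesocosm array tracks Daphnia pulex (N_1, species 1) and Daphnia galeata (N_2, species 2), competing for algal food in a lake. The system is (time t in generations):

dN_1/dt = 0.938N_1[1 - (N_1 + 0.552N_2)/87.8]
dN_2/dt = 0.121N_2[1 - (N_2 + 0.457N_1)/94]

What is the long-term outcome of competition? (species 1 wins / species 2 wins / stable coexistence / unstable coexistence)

stable coexistence

Compare the nullcline intercepts: K1/α12 = 87.8/0.552 = 159 > K2 = 94; K2/α21 = 94/0.457 = 206 > K1 = 87.8.
Since both inequalities hold, each species can invade when rare, so the interior equilibrium is stable.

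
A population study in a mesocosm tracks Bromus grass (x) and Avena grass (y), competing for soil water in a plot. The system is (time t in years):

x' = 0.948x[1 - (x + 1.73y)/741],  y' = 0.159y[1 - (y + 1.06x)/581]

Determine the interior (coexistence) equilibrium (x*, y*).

x* ≈ 317, y* ≈ 245

Setting both brackets to zero gives the nullclines x + 1.73y = 741 and 1.06x + y = 581.
Substituting y = 581 - 1.06x into the first: x(1 - 1.73·1.06) = 741 - 1.73·581.
So x* = -264/-0.834 = 317, and then y* = 581 - 1.06·317 = 245.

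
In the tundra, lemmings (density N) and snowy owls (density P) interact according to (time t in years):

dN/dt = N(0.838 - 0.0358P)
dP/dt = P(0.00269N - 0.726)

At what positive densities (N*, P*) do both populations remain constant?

N* ≈ 270, P* ≈ 23.4

Set dP/dt = 0 with P > 0: 0.00269N - 0.726 = 0, so N* = 0.726/0.00269 = 270.
Set dN/dt = 0 with N > 0: 0.838 - 0.0358P = 0, so P* = 0.838/0.0358 = 23.4.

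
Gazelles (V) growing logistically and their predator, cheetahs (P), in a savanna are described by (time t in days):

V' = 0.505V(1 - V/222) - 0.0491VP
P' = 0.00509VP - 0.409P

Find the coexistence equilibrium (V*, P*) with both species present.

V* ≈ 80.4, P* ≈ 6.56

From dP/dt = 0 with P > 0: 0.00509V* = 0.409, so V* = 80.4.
Substitute into dV/dt = 0: 0.505(1 - 80.4/222) = 0.0491P*.
The bracket is 0.638, giving P* = 0.322/0.0491 = 6.56.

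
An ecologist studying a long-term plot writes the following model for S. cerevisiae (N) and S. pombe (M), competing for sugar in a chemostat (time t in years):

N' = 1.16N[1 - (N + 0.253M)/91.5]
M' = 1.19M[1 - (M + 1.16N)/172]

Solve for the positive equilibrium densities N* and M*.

N* ≈ 67.9, M* ≈ 93.2

Setting both brackets to zero gives the nullclines N + 0.253M = 91.5 and 1.16N + M = 172.
Substituting M = 172 - 1.16N into the first: N(1 - 0.253·1.16) = 91.5 - 0.253·172.
So N* = 48/0.707 = 67.9, and then M* = 172 - 1.16·67.9 = 93.2.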